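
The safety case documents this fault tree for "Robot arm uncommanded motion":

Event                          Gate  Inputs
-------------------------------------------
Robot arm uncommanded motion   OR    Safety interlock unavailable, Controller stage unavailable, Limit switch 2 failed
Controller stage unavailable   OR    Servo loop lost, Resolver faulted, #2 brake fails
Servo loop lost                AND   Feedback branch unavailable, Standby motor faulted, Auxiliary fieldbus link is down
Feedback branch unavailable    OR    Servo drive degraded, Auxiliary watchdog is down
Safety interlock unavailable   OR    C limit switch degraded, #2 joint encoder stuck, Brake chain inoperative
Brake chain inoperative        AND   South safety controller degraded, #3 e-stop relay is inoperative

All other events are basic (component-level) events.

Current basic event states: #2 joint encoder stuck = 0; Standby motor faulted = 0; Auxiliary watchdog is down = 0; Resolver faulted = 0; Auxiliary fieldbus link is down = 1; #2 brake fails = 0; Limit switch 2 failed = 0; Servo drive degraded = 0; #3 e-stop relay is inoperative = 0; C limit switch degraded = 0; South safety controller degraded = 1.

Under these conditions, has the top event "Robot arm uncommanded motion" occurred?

No

Brake chain inoperative [AND]: South safety controller degraded=occurs, #3 e-stop relay is inoperative=not → not all inputs occur → does not occur.
Safety interlock unavailable [OR]: C limit switch degraded=not, #2 joint encoder stuck=not, Brake chain inoperative=not → no input occurs → does not occur.
Feedback branch unavailable [OR]: Servo drive degraded=not, Auxiliary watchdog is down=not → no input occurs → does not occur.
Servo loop lost [AND]: Feedback branch unavailable=not, Standby motor faulted=not, Auxiliary fieldbus link is down=occurs → not all inputs occur → does not occur.
Controller stage unavailable [OR]: Servo loop lost=not, Resolver faulted=not, #2 brake fails=not → no input occurs → does not occur.
Robot arm uncommanded motion [OR]: Safety interlock unavailable=not, Controller stage unavailable=not, Limit switch 2 failed=not → no input occurs → does not occur.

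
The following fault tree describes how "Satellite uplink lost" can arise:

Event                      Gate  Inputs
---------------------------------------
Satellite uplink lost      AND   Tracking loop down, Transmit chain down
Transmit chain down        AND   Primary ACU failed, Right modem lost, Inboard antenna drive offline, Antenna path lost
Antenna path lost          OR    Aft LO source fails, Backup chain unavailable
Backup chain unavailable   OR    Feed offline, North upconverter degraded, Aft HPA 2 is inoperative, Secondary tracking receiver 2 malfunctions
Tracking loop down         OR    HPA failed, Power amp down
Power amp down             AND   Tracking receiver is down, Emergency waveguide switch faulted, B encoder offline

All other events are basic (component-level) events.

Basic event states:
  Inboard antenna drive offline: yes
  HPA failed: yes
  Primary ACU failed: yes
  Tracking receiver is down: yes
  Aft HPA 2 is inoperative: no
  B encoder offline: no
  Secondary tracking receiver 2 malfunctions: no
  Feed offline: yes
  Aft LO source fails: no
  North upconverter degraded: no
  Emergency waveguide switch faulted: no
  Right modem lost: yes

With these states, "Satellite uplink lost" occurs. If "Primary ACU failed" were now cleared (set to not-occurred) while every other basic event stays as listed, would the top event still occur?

No

Counterfactual: set "Primary ACU failed" to not occurred.
Power amp down [AND]: Tracking receiver is down=occurs, Emergency waveguide switch faulted=not, B encoder offline=not → not all inputs occur → does not occur.
Tracking loop down [OR]: HPA failed=occurs, Power amp down=not → at least one input occurs → occurs.
Backup chain unavailable [OR]: Feed offline=occurs, North upconverter degraded=not, Aft HPA 2 is inoperative=not, Secondary tracking receiver 2 malfunctions=not → at least one input occurs → occurs.
Antenna path lost [OR]: Aft LO source fails=not, Backup chain unavailable=occurs → at least one input occurs → occurs.
Transmit chain down [AND]: Primary ACU failed=not, Right modem lost=occurs, Inboard antenna drive offline=occurs, Antenna path lost=occurs → not all inputs occur → does not occur.
Satellite uplink lost [AND]: Tracking loop down=occurs, Transmit chain down=not → not all inputs occur → does not occur.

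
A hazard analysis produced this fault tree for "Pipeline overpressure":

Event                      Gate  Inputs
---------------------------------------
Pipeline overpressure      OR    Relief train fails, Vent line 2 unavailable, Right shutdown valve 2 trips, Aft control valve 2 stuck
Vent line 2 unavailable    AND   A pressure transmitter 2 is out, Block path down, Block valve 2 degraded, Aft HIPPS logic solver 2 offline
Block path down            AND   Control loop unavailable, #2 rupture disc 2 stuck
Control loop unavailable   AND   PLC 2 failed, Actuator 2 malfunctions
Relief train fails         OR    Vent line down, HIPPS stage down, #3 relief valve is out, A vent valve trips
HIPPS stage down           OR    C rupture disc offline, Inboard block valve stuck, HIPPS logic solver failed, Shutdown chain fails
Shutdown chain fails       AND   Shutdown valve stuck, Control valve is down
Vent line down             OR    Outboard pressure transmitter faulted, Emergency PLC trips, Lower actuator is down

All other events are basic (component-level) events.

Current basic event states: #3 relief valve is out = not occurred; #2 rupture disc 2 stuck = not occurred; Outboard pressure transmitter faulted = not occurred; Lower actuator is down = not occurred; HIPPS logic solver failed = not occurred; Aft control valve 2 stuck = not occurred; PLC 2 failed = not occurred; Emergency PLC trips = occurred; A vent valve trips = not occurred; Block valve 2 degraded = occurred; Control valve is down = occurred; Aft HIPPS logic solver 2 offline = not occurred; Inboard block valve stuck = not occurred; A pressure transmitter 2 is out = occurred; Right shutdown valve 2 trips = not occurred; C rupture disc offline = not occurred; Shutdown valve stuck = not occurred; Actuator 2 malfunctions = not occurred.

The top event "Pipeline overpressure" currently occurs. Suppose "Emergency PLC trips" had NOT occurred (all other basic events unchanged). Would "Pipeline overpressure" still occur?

Counterfactual: set "Emergency PLC trips" to not occurred.
Vent line down [OR]: Outboard pressure transmitter faulted=not, Emergency PLC trips=not, Lower actuator is down=not → no input occurs → does not occur.
Shutdown chain fails [AND]: Shutdown valve stuck=not, Control valve is down=occurs → not all inputs occur → does not occur.
HIPPS stage down [OR]: C rupture disc offline=not, Inboard block valve stuck=not, HIPPS logic solver failed=not, Shutdown chain fails=not → no input occurs → does not occur.
Relief train fails [OR]: Vent line down=not, HIPPS stage down=not, #3 relief valve is out=not, A vent valve trips=not → no input occurs → does not occur.
Control loop unavailable [AND]: PLC 2 failed=not, Actuator 2 malfunctions=not → not all inputs occur → does not occur.
Block path down [AND]: Control loop unavailable=not, #2 rupture disc 2 stuck=not → not all inputs occur → does not occur.
Vent line 2 unavailable [AND]: A pressure transmitter 2 is out=occurs, Block path down=not, Block valve 2 degraded=occurs, Aft HIPPS logic solver 2 offline=not → not all inputs occur → does not occur.
Pipeline overpressure [OR]: Relief train fails=not, Vent line 2 unavailable=not, Right shutdown valve 2 trips=not, Aft control valve 2 stuck=not → no input occurs → does not occur.

No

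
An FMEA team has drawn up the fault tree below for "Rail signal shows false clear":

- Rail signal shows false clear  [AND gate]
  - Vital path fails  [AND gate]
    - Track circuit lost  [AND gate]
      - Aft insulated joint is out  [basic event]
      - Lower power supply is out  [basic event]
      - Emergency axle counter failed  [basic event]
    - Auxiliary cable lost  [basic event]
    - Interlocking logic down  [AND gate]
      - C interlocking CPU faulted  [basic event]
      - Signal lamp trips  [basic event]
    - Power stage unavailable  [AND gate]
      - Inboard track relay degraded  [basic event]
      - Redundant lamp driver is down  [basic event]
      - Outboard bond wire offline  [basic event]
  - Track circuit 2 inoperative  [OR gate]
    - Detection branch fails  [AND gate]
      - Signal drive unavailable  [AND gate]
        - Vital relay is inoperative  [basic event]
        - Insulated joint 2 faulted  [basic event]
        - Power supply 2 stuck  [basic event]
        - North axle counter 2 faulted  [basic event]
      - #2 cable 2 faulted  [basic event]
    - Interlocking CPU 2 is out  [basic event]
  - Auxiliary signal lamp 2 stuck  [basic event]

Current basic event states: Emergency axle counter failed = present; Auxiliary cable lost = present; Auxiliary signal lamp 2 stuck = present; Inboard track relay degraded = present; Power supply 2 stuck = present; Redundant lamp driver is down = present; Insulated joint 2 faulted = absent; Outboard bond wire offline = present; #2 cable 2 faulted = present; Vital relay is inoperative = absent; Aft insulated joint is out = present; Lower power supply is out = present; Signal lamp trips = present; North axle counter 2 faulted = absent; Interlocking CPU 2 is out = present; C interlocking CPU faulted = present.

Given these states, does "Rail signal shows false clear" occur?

Yes

Track circuit lost [AND]: Aft insulated joint is out=occurs, Lower power supply is out=occurs, Emergency axle counter failed=occurs → all inputs occur → occurs.
Interlocking logic down [AND]: C interlocking CPU faulted=occurs, Signal lamp trips=occurs → all inputs occur → occurs.
Power stage unavailable [AND]: Inboard track relay degraded=occurs, Redundant lamp driver is down=occurs, Outboard bond wire offline=occurs → all inputs occur → occurs.
Vital path fails [AND]: Track circuit lost=occurs, Auxiliary cable lost=occurs, Interlocking logic down=occurs, Power stage unavailable=occurs → all inputs occur → occurs.
Signal drive unavailable [AND]: Vital relay is inoperative=not, Insulated joint 2 faulted=not, Power supply 2 stuck=occurs, North axle counter 2 faulted=not → not all inputs occur → does not occur.
Detection branch fails [AND]: Signal drive unavailable=not, #2 cable 2 faulted=occurs → not all inputs occur → does not occur.
Track circuit 2 inoperative [OR]: Detection branch fails=not, Interlocking CPU 2 is out=occurs → at least one input occurs → occurs.
Rail signal shows false clear [AND]: Vital path fails=occurs, Track circuit 2 inoperative=occurs, Auxiliary signal lamp 2 stuck=occurs → all inputs occur → occurs.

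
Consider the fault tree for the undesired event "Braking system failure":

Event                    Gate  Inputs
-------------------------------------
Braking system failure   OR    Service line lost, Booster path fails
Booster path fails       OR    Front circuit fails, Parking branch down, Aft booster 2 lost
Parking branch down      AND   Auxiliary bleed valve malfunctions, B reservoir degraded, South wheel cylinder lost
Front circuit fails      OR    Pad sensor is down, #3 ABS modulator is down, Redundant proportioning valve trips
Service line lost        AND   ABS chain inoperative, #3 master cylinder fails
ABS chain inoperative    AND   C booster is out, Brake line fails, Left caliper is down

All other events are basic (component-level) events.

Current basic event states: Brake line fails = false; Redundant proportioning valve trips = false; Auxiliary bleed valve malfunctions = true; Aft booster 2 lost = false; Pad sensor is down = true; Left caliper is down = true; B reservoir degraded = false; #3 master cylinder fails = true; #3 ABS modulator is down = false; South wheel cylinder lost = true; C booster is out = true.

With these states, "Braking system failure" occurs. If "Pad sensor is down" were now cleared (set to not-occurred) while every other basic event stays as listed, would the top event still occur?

No

Counterfactual: set "Pad sensor is down" to not occurred.
ABS chain inoperative [AND]: C booster is out=occurs, Brake line fails=not, Left caliper is down=occurs → not all inputs occur → does not occur.
Service line lost [AND]: ABS chain inoperative=not, #3 master cylinder fails=occurs → not all inputs occur → does not occur.
Front circuit fails [OR]: Pad sensor is down=not, #3 ABS modulator is down=not, Redundant proportioning valve trips=not → no input occurs → does not occur.
Parking branch down [AND]: Auxiliary bleed valve malfunctions=occurs, B reservoir degraded=not, South wheel cylinder lost=occurs → not all inputs occur → does not occur.
Booster path fails [OR]: Front circuit fails=not, Parking branch down=not, Aft booster 2 lost=not → no input occurs → does not occur.
Braking system failure [OR]: Service line lost=not, Booster path fails=not → no input occurs → does not occur.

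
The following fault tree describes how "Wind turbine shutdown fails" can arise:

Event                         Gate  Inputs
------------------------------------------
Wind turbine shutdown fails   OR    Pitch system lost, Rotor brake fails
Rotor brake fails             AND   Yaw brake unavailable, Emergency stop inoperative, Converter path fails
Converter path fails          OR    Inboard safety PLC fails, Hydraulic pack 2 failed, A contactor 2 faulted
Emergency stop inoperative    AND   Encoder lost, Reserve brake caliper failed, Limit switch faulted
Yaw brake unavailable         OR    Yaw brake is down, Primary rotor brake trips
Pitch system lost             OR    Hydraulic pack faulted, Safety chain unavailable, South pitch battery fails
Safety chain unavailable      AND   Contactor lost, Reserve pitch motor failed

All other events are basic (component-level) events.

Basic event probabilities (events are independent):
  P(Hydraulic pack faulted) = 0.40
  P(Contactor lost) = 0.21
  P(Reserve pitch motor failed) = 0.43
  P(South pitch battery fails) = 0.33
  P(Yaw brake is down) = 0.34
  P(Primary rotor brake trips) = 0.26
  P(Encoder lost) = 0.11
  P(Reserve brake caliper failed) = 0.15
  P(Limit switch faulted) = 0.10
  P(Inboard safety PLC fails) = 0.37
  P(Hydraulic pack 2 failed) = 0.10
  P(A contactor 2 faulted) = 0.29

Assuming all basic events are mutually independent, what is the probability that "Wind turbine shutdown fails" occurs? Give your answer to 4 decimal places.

0.6345

P(Safety chain unavailable) [AND] = 0.21 × 0.43 = 0.090300
P(Pitch system lost) [OR] = 1 − (1−0.40) × (1−0.090300) × (1−0.33) = 0.634301
P(Yaw brake unavailable) [OR] = 1 − (1−0.34) × (1−0.26) = 0.511600
P(Emergency stop inoperative) [AND] = 0.11 × 0.15 × 0.10 = 0.001650
P(Converter path fails) [OR] = 1 − (1−0.37) × (1−0.10) × (1−0.29) = 0.597430
P(Rotor brake fails) [AND] = 0.511600 × 0.001650 × 0.597430 = 0.000504
P(Wind turbine shutdown fails) [OR] = 1 − (1−0.634301) × (1−0.000504) = 0.634485
Rounded to 4 decimal places: P(Wind turbine shutdown fails) ≈ 0.6345.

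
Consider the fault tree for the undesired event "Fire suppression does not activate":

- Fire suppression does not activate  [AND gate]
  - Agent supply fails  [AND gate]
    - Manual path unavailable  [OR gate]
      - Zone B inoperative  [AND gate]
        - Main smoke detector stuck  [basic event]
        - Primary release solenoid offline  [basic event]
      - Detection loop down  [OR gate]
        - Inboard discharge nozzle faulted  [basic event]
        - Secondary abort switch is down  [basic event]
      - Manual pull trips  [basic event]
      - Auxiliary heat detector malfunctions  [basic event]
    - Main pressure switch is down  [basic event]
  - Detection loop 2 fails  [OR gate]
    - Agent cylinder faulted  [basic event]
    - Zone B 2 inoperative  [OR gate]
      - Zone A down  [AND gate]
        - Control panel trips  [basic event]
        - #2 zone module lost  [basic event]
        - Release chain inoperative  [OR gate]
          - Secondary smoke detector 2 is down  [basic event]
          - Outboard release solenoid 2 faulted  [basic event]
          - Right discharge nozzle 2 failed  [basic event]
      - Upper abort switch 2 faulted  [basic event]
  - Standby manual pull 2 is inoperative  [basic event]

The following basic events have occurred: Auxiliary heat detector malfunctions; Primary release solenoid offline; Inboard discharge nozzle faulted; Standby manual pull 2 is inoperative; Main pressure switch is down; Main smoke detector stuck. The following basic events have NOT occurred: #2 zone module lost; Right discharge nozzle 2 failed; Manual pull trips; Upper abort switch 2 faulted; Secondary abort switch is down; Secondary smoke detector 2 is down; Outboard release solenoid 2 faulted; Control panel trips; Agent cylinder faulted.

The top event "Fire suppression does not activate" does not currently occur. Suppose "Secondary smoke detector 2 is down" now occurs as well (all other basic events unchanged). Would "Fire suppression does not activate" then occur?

Counterfactual: set "Secondary smoke detector 2 is down" to occurred.
Zone B inoperative [AND]: Main smoke detector stuck=occurs, Primary release solenoid offline=occurs → all inputs occur → occurs.
Detection loop down [OR]: Inboard discharge nozzle faulted=occurs, Secondary abort switch is down=not → at least one input occurs → occurs.
Manual path unavailable [OR]: Zone B inoperative=occurs, Detection loop down=occurs, Manual pull trips=not, Auxiliary heat detector malfunctions=occurs → at least one input occurs → occurs.
Agent supply fails [AND]: Manual path unavailable=occurs, Main pressure switch is down=occurs → all inputs occur → occurs.
Release chain inoperative [OR]: Secondary smoke detector 2 is down=occurs, Outboard release solenoid 2 faulted=not, Right discharge nozzle 2 failed=not → at least one input occurs → occurs.
Zone A down [AND]: Control panel trips=not, #2 zone module lost=not, Release chain inoperative=occurs → not all inputs occur → does not occur.
Zone B 2 inoperative [OR]: Zone A down=not, Upper abort switch 2 faulted=not → no input occurs → does not occur.
Detection loop 2 fails [OR]: Agent cylinder faulted=not, Zone B 2 inoperative=not → no input occurs → does not occur.
Fire suppression does not activate [AND]: Agent supply fails=occurs, Detection loop 2 fails=not, Standby manual pull 2 is inoperative=occurs → not all inputs occur → does not occur.

No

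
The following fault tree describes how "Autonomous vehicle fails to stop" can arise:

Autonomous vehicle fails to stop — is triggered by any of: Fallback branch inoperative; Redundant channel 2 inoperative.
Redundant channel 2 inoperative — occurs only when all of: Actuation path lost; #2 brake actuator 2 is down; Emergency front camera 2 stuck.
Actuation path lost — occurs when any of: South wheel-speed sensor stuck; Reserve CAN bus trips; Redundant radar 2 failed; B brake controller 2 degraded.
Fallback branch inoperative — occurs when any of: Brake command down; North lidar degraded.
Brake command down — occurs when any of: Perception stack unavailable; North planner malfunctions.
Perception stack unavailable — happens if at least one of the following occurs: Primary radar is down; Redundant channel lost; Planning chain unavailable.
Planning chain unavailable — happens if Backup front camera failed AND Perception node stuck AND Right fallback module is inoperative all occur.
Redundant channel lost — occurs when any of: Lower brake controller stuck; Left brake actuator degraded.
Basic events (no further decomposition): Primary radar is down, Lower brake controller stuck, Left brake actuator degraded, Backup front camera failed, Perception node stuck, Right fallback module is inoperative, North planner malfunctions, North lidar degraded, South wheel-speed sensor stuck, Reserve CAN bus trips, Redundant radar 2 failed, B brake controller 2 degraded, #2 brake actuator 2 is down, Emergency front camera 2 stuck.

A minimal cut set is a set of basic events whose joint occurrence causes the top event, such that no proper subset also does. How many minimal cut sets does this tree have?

10

Redundant channel lost [OR]: union of children's cut sets → 2 cut set(s).
Planning chain unavailable [AND]: one cut set from each child combined → 1 × 1 × 1 = 1 cut set(s).
Perception stack unavailable [OR]: union of children's cut sets → 4 cut set(s).
Brake command down [OR]: union of children's cut sets → 5 cut set(s).
Fallback branch inoperative [OR]: union of children's cut sets → 6 cut set(s).
Actuation path lost [OR]: union of children's cut sets → 4 cut set(s).
Redundant channel 2 inoperative [AND]: one cut set from each child combined → 4 × 1 × 1 = 4 cut set(s).
Autonomous vehicle fails to stop [OR]: union of children's cut sets → 10 cut set(s).
Minimal cut sets: {Primary radar is down}; {Lower brake controller stuck}; {Left brake actuator degraded}; {Backup front camera failed, Perception node stuck, Right fallback module is inoperative}; {North planner malfunctions}; {North lidar degraded}; {#2 brake actuator 2 is down, Emergency front camera 2 stuck, South wheel-speed sensor stuck}; {#2 brake actuator 2 is down, Emergency front camera 2 stuck, Reserve CAN bus trips}; {#2 brake actuator 2 is down, Emergency front camera 2 stuck, Redundant radar 2 failed}; {#2 brake actuator 2 is down, B brake controller 2 degraded, Emergency front camera 2 stuck}.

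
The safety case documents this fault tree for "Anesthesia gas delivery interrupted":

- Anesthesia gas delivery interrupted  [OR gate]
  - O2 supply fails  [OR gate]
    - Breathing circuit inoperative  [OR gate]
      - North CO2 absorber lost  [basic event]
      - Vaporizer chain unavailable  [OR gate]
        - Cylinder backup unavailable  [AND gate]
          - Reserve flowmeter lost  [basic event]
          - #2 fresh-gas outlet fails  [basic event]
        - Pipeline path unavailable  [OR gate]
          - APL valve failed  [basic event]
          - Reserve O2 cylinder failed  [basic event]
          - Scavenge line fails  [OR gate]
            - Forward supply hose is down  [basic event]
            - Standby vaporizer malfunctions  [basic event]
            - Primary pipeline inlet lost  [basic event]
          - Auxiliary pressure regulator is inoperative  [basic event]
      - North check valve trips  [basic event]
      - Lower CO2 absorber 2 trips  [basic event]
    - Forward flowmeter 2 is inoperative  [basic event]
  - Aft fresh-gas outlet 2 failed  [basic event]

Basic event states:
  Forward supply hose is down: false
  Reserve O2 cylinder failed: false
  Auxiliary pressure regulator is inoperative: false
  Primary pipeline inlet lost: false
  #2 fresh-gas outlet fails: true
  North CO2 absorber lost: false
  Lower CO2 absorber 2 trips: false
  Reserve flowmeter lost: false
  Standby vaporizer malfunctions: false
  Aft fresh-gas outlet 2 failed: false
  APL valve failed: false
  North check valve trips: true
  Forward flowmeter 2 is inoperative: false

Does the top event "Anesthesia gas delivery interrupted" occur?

Cylinder backup unavailable [AND]: Reserve flowmeter lost=not, #2 fresh-gas outlet fails=occurs → not all inputs occur → does not occur.
Scavenge line fails [OR]: Forward supply hose is down=not, Standby vaporizer malfunctions=not, Primary pipeline inlet lost=not → no input occurs → does not occur.
Pipeline path unavailable [OR]: APL valve failed=not, Reserve O2 cylinder failed=not, Scavenge line fails=not, Auxiliary pressure regulator is inoperative=not → no input occurs → does not occur.
Vaporizer chain unavailable [OR]: Cylinder backup unavailable=not, Pipeline path unavailable=not → no input occurs → does not occur.
Breathing circuit inoperative [OR]: North CO2 absorber lost=not, Vaporizer chain unavailable=not, North check valve trips=occurs, Lower CO2 absorber 2 trips=not → at least one input occurs → occurs.
O2 supply fails [OR]: Breathing circuit inoperative=occurs, Forward flowmeter 2 is inoperative=not → at least one input occurs → occurs.
Anesthesia gas delivery interrupted [OR]: O2 supply fails=occurs, Aft fresh-gas outlet 2 failed=not → at least one input occurs → occurs.

Yes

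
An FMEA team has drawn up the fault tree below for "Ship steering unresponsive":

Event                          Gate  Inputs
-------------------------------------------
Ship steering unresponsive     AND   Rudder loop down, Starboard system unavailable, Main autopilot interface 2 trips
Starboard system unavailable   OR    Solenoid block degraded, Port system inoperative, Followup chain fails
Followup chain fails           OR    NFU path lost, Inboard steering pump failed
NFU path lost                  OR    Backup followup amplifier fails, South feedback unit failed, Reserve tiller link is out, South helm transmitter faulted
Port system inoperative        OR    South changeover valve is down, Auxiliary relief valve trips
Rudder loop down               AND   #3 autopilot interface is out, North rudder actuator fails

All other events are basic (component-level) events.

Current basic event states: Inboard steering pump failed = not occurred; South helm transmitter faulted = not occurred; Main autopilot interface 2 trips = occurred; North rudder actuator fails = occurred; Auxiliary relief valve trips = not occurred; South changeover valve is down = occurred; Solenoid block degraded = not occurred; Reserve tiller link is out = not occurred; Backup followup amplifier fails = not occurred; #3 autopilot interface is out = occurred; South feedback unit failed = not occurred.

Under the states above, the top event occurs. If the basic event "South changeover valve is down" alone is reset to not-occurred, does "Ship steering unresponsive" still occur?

Counterfactual: set "South changeover valve is down" to not occurred.
Rudder loop down [AND]: #3 autopilot interface is out=occurs, North rudder actuator fails=occurs → all inputs occur → occurs.
Port system inoperative [OR]: South changeover valve is down=not, Auxiliary relief valve trips=not → no input occurs → does not occur.
NFU path lost [OR]: Backup followup amplifier fails=not, South feedback unit failed=not, Reserve tiller link is out=not, South helm transmitter faulted=not → no input occurs → does not occur.
Followup chain fails [OR]: NFU path lost=not, Inboard steering pump failed=not → no input occurs → does not occur.
Starboard system unavailable [OR]: Solenoid block degraded=not, Port system inoperative=not, Followup chain fails=not → no input occurs → does not occur.
Ship steering unresponsive [AND]: Rudder loop down=occurs, Starboard system unavailable=not, Main autopilot interface 2 trips=occurs → not all inputs occur → does not occur.

No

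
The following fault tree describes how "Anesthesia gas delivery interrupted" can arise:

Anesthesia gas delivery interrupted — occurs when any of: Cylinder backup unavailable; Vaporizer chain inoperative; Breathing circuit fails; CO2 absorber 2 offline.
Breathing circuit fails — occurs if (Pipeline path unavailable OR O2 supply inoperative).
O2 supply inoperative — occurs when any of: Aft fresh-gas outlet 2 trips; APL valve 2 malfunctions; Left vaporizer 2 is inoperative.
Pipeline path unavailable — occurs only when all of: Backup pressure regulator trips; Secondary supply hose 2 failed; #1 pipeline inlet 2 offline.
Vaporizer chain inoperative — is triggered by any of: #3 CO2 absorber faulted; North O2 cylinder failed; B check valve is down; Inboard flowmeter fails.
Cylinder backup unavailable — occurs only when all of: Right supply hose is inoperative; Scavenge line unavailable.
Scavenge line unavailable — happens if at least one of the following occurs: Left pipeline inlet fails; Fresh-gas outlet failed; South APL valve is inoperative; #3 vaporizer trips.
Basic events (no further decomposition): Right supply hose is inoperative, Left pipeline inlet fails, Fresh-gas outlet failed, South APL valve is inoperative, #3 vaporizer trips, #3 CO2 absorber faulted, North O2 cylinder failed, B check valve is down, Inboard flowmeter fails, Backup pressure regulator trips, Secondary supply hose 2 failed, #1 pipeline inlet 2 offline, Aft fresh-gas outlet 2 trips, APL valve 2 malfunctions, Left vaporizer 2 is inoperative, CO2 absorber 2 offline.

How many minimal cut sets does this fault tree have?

13

Scavenge line unavailable [OR]: union of children's cut sets → 4 cut set(s).
Cylinder backup unavailable [AND]: one cut set from each child combined → 1 × 4 = 4 cut set(s).
Vaporizer chain inoperative [OR]: union of children's cut sets → 4 cut set(s).
Pipeline path unavailable [AND]: one cut set from each child combined → 1 × 1 × 1 = 1 cut set(s).
O2 supply inoperative [OR]: union of children's cut sets → 3 cut set(s).
Breathing circuit fails [OR]: union of children's cut sets → 4 cut set(s).
Anesthesia gas delivery interrupted [OR]: union of children's cut sets → 13 cut set(s).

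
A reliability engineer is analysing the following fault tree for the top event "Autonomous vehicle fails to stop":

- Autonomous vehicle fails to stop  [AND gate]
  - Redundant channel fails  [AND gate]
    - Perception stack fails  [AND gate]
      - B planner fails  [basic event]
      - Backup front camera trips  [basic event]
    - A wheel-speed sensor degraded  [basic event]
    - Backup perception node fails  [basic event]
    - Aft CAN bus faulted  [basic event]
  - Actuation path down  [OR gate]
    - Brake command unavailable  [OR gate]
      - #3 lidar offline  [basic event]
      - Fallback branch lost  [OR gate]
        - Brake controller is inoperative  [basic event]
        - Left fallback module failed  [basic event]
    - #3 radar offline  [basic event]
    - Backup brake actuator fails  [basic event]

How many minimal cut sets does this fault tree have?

Perception stack fails [AND]: one cut set from each child combined → 1 × 1 = 1 cut set(s).
Redundant channel fails [AND]: one cut set from each child combined → 1 × 1 × 1 × 1 = 1 cut set(s).
Fallback branch lost [OR]: union of children's cut sets → 2 cut set(s).
Brake command unavailable [OR]: union of children's cut sets → 3 cut set(s).
Actuation path down [OR]: union of children's cut sets → 5 cut set(s).
Autonomous vehicle fails to stop [AND]: one cut set from each child combined → 1 × 5 = 5 cut set(s).
Minimal cut sets: {#3 lidar offline, A wheel-speed sensor degraded, Aft CAN bus faulted, B planner fails, Backup front camera trips, Backup perception node fails}; {A wheel-speed sensor degraded, Aft CAN bus faulted, B planner fails, Backup front camera trips, Backup perception node fails, Brake controller is inoperative}; {A wheel-speed sensor degraded, Aft CAN bus faulted, B planner fails, Backup front camera trips, Backup perception node fails, Left fallback module failed}; {#3 radar offline, A wheel-speed sensor degraded, Aft CAN bus faulted, B planner fails, Backup front camera trips, Backup perception node fails}; {A wheel-speed sensor degraded, Aft CAN bus faulted, B planner fails, Backup brake actuator fails, Backup front camera trips, Backup perception node fails}.

5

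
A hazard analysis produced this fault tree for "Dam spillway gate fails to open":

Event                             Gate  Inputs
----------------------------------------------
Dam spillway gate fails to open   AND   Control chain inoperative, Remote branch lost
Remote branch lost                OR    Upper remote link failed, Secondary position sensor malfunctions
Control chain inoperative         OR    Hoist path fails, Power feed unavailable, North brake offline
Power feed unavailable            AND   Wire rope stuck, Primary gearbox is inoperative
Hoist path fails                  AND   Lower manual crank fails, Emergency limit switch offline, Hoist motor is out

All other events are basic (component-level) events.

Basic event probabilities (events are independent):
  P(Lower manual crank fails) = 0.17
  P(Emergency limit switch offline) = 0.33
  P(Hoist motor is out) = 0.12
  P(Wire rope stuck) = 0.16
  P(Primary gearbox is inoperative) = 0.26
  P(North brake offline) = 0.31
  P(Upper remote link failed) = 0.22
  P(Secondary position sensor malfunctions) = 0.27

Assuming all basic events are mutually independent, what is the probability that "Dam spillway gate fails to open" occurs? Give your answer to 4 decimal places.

P(Hoist path fails) [AND] = 0.17 × 0.33 × 0.12 = 0.006732
P(Power feed unavailable) [AND] = 0.16 × 0.26 = 0.041600
P(Control chain inoperative) [OR] = 1 − (1−0.006732) × (1−0.041600) × (1−0.31) = 0.343156
P(Remote branch lost) [OR] = 1 − (1−0.22) × (1−0.27) = 0.430600
P(Dam spillway gate fails to open) [AND] = 0.343156 × 0.430600 = 0.147763
Rounded to 4 decimal places: P(Dam spillway gate fails to open) ≈ 0.1478.

0.1478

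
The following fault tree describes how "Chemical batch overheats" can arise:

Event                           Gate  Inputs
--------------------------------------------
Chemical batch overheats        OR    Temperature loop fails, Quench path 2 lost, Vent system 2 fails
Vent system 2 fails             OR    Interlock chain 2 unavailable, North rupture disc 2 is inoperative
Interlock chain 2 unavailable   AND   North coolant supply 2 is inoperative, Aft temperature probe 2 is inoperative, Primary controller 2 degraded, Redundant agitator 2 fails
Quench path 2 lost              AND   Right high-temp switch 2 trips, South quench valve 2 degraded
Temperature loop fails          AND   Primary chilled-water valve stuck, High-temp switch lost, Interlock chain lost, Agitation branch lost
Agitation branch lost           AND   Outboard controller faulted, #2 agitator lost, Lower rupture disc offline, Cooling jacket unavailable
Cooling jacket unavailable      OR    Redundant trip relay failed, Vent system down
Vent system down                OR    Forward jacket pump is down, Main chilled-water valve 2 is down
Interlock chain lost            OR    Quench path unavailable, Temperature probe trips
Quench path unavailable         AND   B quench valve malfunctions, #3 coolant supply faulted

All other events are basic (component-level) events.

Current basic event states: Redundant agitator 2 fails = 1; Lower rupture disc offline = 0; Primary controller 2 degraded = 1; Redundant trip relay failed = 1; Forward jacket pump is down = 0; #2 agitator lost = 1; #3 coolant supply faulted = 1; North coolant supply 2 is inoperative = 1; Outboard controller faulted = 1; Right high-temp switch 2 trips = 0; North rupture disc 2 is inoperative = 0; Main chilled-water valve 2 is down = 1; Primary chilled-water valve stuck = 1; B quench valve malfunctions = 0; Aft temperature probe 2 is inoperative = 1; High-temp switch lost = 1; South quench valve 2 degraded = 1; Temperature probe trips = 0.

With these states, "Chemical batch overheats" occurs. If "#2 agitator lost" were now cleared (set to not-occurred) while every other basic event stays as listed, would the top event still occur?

Yes

Counterfactual: set "#2 agitator lost" to not occurred.
Quench path unavailable [AND]: B quench valve malfunctions=not, #3 coolant supply faulted=occurs → not all inputs occur → does not occur.
Interlock chain lost [OR]: Quench path unavailable=not, Temperature probe trips=not → no input occurs → does not occur.
Vent system down [OR]: Forward jacket pump is down=not, Main chilled-water valve 2 is down=occurs → at least one input occurs → occurs.
Cooling jacket unavailable [OR]: Redundant trip relay failed=occurs, Vent system down=occurs → at least one input occurs → occurs.
Agitation branch lost [AND]: Outboard controller faulted=occurs, #2 agitator lost=not, Lower rupture disc offline=not, Cooling jacket unavailable=occurs → not all inputs occur → does not occur.
Temperature loop fails [AND]: Primary chilled-water valve stuck=occurs, High-temp switch lost=occurs, Interlock chain lost=not, Agitation branch lost=not → not all inputs occur → does not occur.
Quench path 2 lost [AND]: Right high-temp switch 2 trips=not, South quench valve 2 degraded=occurs → not all inputs occur → does not occur.
Interlock chain 2 unavailable [AND]: North coolant supply 2 is inoperative=occurs, Aft temperature probe 2 is inoperative=occurs, Primary controller 2 degraded=occurs, Redundant agitator 2 fails=occurs → all inputs occur → occurs.
Vent system 2 fails [OR]: Interlock chain 2 unavailable=occurs, North rupture disc 2 is inoperative=not → at least one input occurs → occurs.
Chemical batch overheats [OR]: Temperature loop fails=not, Quench path 2 lost=not, Vent system 2 fails=occurs → at least one input occurs → occurs.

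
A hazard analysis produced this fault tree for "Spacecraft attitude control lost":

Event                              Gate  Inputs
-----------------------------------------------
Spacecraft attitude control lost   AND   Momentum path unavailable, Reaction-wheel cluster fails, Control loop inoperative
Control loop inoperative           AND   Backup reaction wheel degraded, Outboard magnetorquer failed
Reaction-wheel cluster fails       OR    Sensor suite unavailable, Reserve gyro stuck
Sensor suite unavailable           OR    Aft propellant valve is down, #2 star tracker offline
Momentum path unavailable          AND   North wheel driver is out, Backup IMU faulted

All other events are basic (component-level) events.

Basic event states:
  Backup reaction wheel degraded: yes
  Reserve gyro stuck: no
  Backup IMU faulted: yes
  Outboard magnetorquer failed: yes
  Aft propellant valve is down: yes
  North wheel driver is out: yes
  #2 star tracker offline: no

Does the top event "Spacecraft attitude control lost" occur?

Yes

Momentum path unavailable [AND]: North wheel driver is out=occurs, Backup IMU faulted=occurs → all inputs occur → occurs.
Sensor suite unavailable [OR]: Aft propellant valve is down=occurs, #2 star tracker offline=not → at least one input occurs → occurs.
Reaction-wheel cluster fails [OR]: Sensor suite unavailable=occurs, Reserve gyro stuck=not → at least one input occurs → occurs.
Control loop inoperative [AND]: Backup reaction wheel degraded=occurs, Outboard magnetorquer failed=occurs → all inputs occur → occurs.
Spacecraft attitude control lost [AND]: Momentum path unavailable=occurs, Reaction-wheel cluster fails=occurs, Control loop inoperative=occurs → all inputs occur → occurs.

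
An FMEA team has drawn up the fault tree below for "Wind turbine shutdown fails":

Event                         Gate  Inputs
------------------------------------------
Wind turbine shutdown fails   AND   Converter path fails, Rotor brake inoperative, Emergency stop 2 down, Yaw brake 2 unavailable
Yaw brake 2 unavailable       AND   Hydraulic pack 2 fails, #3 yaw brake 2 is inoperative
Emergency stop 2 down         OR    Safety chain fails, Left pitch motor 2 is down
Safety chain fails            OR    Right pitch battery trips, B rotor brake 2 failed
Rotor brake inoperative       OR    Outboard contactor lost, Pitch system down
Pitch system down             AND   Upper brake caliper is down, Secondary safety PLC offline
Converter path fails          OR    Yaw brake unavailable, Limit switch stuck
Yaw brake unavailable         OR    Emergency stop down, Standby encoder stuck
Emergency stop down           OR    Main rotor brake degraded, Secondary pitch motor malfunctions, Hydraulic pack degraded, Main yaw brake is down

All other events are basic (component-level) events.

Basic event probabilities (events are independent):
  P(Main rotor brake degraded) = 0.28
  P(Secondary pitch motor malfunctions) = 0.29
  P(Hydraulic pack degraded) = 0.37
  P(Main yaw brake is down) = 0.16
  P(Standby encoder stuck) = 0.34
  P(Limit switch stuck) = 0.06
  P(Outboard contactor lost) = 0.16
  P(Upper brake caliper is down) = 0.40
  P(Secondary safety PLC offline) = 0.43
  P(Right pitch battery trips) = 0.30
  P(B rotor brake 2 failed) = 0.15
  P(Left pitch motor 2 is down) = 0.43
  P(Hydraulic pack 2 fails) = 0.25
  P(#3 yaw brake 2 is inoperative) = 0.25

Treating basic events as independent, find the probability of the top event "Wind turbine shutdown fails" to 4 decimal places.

P(Emergency stop down) [OR] = 1 − (1−0.28) × (1−0.29) × (1−0.37) × (1−0.16) = 0.729473
P(Yaw brake unavailable) [OR] = 1 − (1−0.729473) × (1−0.34) = 0.821452
P(Converter path fails) [OR] = 1 − (1−0.821452) × (1−0.06) = 0.832165
P(Pitch system down) [AND] = 0.40 × 0.43 = 0.172000
P(Rotor brake inoperative) [OR] = 1 − (1−0.16) × (1−0.172000) = 0.304480
P(Safety chain fails) [OR] = 1 − (1−0.30) × (1−0.15) = 0.405000
P(Emergency stop 2 down) [OR] = 1 − (1−0.405000) × (1−0.43) = 0.660850
P(Yaw brake 2 unavailable) [AND] = 0.25 × 0.25 = 0.062500
P(Wind turbine shutdown fails) [AND] = 0.832165 × 0.304480 × 0.660850 × 0.062500 = 0.010465
Rounded to 4 decimal places: P(Wind turbine shutdown fails) ≈ 0.0105.

0.0105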